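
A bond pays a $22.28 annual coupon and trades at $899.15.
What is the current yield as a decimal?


Formula: Current yield = annual coupon / price
Substituting: CY = $22.28 / $899.15
CY = 0.024779

0.024779


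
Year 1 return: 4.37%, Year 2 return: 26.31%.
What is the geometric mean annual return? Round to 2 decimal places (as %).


Formula: Geometric mean = ((1+r1)*(1+r2))^(1/2) - 1
Product: (1 + 0.0437) * (1 + 0.2631) = 1.0437 * 1.2631 = 1.318297
Square root: 1.318297^0.5 = 1.148171
Geometric mean = 1.148171 - 1 = 0.148171
As percentage: 14.82%

14.82%


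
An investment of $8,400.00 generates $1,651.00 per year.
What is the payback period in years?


Formula: Payback = investment / annual cash flow
Substituting: Payback = $8,400.00 / $1,651.00
Payback = 5.0878 years

5.0878 years


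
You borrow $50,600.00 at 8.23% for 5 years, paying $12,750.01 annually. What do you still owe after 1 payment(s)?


Formula: Balance = PV*(1+r)^k - PMT*((1+r)^k - 1)/r
Growth: (1 + 0.0823)^1 = 1.0823
Accumulated factor: ((1+r)^k - 1)/r = 1.0
Balance = $50,600.00 * 1.0823 - $12,750.01 * 1.0
Balance = $42,014.37

$42,014.37


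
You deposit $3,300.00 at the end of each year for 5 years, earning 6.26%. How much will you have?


Formula: FV = PMT * ((1+r)^n - 1) / r
Growth factor: (1 + 0.0626)^5 = 1.354718
Numerator: 1.354718 - 1 = 0.354718
FV = $3,300.00 * 0.354718 / 0.0626 = $18,699.22

$18,699.22


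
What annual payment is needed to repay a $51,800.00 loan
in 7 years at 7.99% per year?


Formula: PMT = PV * r / (1 - (1+r)^(-n))
Denominator: 1 - (1 + 0.0799)^(-7) = 0.416131
Numerator: $51,800.00 * 0.0799 = 4138.82
PMT = 4138.82 / 0.416131 = $9,945.95

$9,945.95


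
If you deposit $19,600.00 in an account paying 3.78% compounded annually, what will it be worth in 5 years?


Formula: FV = P * (1 + r)^n
Substituting: FV = $19,600.00 * (1 + 0.0378)^5
Growth factor: (1.0378)^5 = 1.203839
FV = $19,600.00 * 1.203839 = $23,595.24

$23,595.24


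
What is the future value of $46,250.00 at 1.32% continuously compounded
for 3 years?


Formula: FV = P * e^(r*t)
Exponent: r*t = 0.0132 * 3 = 0.0396
e^(0.0396) = 1.040395
FV = $46,250.00 * 1.040395 = $48,118.25

$48,118.25


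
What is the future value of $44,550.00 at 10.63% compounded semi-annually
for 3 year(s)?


Formula: FV = P * (1 + r/m)^(m*t)
Period rate: r/m = 0.1063 / 2 = 0.05315
Total periods: m*t = 2 * 3 = 6
Growth factor: (1 + 0.05315)^6 = 1.364399
FV = $44,550.00 * 1.364399 = $60,783.98

$60,783.98


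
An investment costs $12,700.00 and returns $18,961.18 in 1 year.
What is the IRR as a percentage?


Formula: IRR = C1/C0 - 1
Substituting: IRR = $18,961.18 / $12,700.00 - 1
Ratio: 1.493006 - 1 = 0.493006
IRR = 49.3006%

49.3006%


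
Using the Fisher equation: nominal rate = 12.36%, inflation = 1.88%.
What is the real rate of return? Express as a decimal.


Formula: (1 + r_real) = (1 + r_nom) / (1 + inflation)
Substituting: (1 + r_real) = 1.1236 / 1.0188
(1 + r_real) = 1.102866
r_real = 1.102866 - 1 = 0.102866

0.102866


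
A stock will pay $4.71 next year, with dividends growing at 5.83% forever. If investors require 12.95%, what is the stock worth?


Formula: P = D1 / (r - g)
Spread: r - g = 0.1295 - 0.0583 = 0.0712
Substituting: P = $4.71 / 0.0712
P = $66.15

$66.15


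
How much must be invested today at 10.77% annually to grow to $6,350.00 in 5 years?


Formula: PV = FV / (1 + r)^n
Substituting: PV = $6,350.00 / (1 + 0.1077)^5
Discount factor: (1.1077)^5 = 1.667673
PV = $6,350.00 / 1.667673 = $3,807.70

$3,807.70


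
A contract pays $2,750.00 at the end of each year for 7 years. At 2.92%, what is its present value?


Formula: PV = PMT * (1 - (1+r)^(-n)) / r
Discount factor: (1 + 0.0292)^(-7) = 0.817526
Bracket: 1 - 0.817526 = 0.182474
PV = $2,750.00 * 0.182474 / 0.0292 = $17,185.05

$17,185.05


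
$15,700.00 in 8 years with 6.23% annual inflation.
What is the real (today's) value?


Formula: Real value = nominal / (1 + inflation)^years
Price level: (1 + 0.0623)^8 = 1.621726
Real value = $15,700.00 / 1.621726 = $9,681.04

$9,681.04


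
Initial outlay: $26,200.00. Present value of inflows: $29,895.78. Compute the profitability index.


Formula: PI = PV(cash flows) / initial investment
Substituting: PI = $29,895.78 / $26,200.00
PI = 1.1411

1.1411


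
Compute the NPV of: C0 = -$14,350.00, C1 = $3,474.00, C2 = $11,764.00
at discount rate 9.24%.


Formula: NPV = C0 + C1/(1+r) + C2/(1+r)^2
Discount C1: $3,474.00 / (1 + 0.0924) = $3,180.15
Discount C2: $11,764.00 / (1 + 0.0924)^2 = $9,858.06
NPV = -$14,350.00 + $3,180.15 + $9,858.06 = -$1,311.78

-$1,311.78


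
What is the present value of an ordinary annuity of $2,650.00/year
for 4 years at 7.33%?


Formula: PV = PMT * (1 - (1+r)^(-n)) / r
Discount factor: (1 + 0.0733)^(-4) = 0.753556
Bracket: 1 - 0.753556 = 0.246444
PV = $2,650.00 * 0.246444 / 0.0733 = $8,909.64

$8,909.64


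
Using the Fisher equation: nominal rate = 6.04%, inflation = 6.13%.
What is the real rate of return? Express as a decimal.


Formula: (1 + r_real) = (1 + r_nom) / (1 + inflation)
Substituting: (1 + r_real) = 1.0604 / 1.0613
(1 + r_real) = 0.999152
r_real = 0.999152 - 1 = -0.000848

-0.000848


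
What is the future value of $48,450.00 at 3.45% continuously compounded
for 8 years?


Formula: FV = P * e^(r*t)
Exponent: r*t = 0.0345 * 8 = 0.276
e^(0.276) = 1.317848
FV = $48,450.00 * 1.317848 = $63,849.73

$63,849.73


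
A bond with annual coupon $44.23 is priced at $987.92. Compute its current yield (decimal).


Formula: Current yield = annual coupon / price
Substituting: CY = $44.23 / $987.92
CY = 0.044771

0.044771


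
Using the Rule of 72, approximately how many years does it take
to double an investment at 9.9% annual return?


Formula: Years ≈ 72 / r
Substituting: Years ≈ 72 / 9.9
Years ≈ 7.3

7.3 years


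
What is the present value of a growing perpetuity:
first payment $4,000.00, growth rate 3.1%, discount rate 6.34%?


Formula: PV = C / (r - g)
Spread: r - g = 0.0634 - 0.031 = 0.0324
Substituting: PV = $4,000.00 / 0.0324
PV = $123,456.79

$123,456.79


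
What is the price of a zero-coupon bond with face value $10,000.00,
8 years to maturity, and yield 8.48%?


Formula: Price = FV / (1 + r)^n
Substituting: Price = $10,000.00 / (1 + 0.0848)^8
Discount factor: (1.0848)^8 = 1.917774
Price = $10,000.00 / 1.917774 = $5,214.38

$5,214.38


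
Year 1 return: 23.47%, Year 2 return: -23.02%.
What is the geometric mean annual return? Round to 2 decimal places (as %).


Formula: Geometric mean = ((1+r1)*(1+r2))^(1/2) - 1
Product: (1 + 0.2347) * (1 + -0.2302) = 1.2347 * 0.7698 = 0.950472
Square root: 0.950472^0.5 = 0.974922
Geometric mean = 0.974922 - 1 = -0.025078
As percentage: -2.51%

-2.51%


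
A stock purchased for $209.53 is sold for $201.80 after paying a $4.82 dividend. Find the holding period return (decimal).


Formula: HPR = (P1 - P0 + D) / P0
Gain: $201.80 - $209.53 + $4.82 = -$2.91
HPR = -$2.91 / $209.53 = -0.0139

-0.0139


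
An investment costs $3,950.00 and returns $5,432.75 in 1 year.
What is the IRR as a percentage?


Formula: IRR = C1/C0 - 1
Substituting: IRR = $5,432.75 / $3,950.00 - 1
Ratio: 1.37538 - 1 = 0.37538
IRR = 37.538%

37.538%


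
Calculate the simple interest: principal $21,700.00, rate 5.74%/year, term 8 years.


Formula: I = P * r * t
Substituting: I = $21,700.00 * 0.0574 * 8
Step: I = $21,700.00 * 0.4592
I = $9,964.64

$9,964.64


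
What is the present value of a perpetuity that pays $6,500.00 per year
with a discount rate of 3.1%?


Formula: PV = C / r
Substituting: PV = $6,500.00 / 0.031
PV = $209,677.42

$209,677.42


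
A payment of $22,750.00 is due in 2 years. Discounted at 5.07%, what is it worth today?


Formula: PV = FV / (1 + r)^n
Substituting: PV = $22,750.00 / (1 + 0.0507)^2
Discount factor: (1.0507)^2 = 1.10397
PV = $22,750.00 / 1.10397 = $20,607.43

$20,607.43


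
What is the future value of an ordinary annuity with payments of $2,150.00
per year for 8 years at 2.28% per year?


Formula: FV = PMT * ((1+r)^n - 1) / r
Growth factor: (1 + 0.0228)^8 = 1.197639
Numerator: 1.197639 - 1 = 0.197639
FV = $2,150.00 * 0.197639 / 0.0228 = $18,636.97

$18,636.97


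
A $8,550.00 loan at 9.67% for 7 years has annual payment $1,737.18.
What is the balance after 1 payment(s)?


Formula: Balance = PV*(1+r)^k - PMT*((1+r)^k - 1)/r
Growth: (1 + 0.0967)^1 = 1.0967
Accumulated factor: ((1+r)^k - 1)/r = 1.0
Balance = $8,550.00 * 1.0967 - $1,737.18 * 1.0
Balance = $7,639.61

$7,639.61


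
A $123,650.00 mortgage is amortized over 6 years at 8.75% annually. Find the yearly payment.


Formula: PMT = PV * r / (1 - (1+r)^(-n))
Denominator: 1 - (1 + 0.0875)^(-6) = 0.395461
Numerator: $123,650.00 * 0.0875 = 10819.375
PMT = 10819.375 / 0.395461 = $27,358.90

$27,358.90


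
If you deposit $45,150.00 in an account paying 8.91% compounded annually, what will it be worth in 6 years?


Formula: FV = P * (1 + r)^n
Substituting: FV = $45,150.00 * (1 + 0.0891)^6
Growth factor: (1.0891)^6 = 1.668809
FV = $45,150.00 * 1.668809 = $75,346.71

$75,346.71


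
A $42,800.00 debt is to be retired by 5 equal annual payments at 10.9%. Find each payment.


Formula: PMT = PV * r / (1 - (1+r)^(-n))
Denominator: 1 - (1 + 0.109)^(-5) = 0.403868
Numerator: $42,800.00 * 0.109 = 4665.2
PMT = 4665.2 / 0.403868 = $11,551.29

$11,551.29


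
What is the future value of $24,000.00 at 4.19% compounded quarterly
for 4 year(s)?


Formula: FV = P * (1 + r/m)^(m*t)
Period rate: r/m = 0.0419 / 4 = 0.010475
Total periods: m*t = 4 * 4 = 16
Growth factor: (1 + 0.010475)^16 = 1.181433
FV = $24,000.00 * 1.181433 = $28,354.40

$28,354.40


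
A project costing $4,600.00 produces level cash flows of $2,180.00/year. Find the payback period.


Formula: Payback = investment / annual cash flow
Substituting: Payback = $4,600.00 / $2,180.00
Payback = 2.1101 years

2.1101 years


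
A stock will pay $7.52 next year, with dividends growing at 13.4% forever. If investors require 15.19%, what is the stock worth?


Formula: P = D1 / (r - g)
Spread: r - g = 0.1519 - 0.134 = 0.0179
Substituting: P = $7.52 / 0.0179
P = $420.11

$420.11


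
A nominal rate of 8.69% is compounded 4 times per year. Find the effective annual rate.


Formula: EAR = (1 + r/m)^m - 1
Period rate: r/m = 0.0869 / 4 = 0.021725
Compounding: (1 + 0.021725)^4 = 1.089773
EAR = 1.089773 - 1 = 0.089773

0.089773


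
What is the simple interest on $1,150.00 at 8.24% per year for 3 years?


Formula: I = P * r * t
Substituting: I = $1,150.00 * 0.0824 * 3
Step: I = $1,150.00 * 0.2472
I = $284.28

$284.28


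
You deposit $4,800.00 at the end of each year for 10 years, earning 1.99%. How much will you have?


Formula: FV = PMT * ((1+r)^n - 1) / r
Growth factor: (1 + 0.0199)^10 = 1.2178
Numerator: 1.2178 - 1 = 0.2178
FV = $4,800.00 * 0.2178 / 0.0199 = $52,534.64

$52,534.64


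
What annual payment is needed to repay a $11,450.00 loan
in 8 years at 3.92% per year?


Formula: PMT = PV * r / (1 - (1+r)^(-n))
Denominator: 1 - (1 + 0.0392)^(-8) = 0.264798
Numerator: $11,450.00 * 0.0392 = 448.84
PMT = 448.84 / 0.264798 = $1,695.03

$1,695.03


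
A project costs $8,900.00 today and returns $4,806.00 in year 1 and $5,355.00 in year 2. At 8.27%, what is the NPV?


Formula: NPV = C0 + C1/(1+r) + C2/(1+r)^2
Discount C1: $4,806.00 / (1 + 0.0827) = $4,438.90
Discount C2: $5,355.00 / (1 + 0.0827)^2 = $4,568.18
NPV = -$8,900.00 + $4,438.90 + $4,568.18 = $107.08

$107.08


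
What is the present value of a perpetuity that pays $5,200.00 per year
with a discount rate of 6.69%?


Formula: PV = C / r
Substituting: PV = $5,200.00 / 0.0669
PV = $77,727.95

$77,727.95


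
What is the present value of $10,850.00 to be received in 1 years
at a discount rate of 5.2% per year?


Formula: PV = FV / (1 + r)^n
Substituting: PV = $10,850.00 / (1 + 0.052)^1
Discount factor: (1.052)^1 = 1.052
PV = $10,850.00 / 1.052 = $10,313.69

$10,313.69


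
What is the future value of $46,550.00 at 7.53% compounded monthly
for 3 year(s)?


Formula: FV = P * (1 + r/m)^(m*t)
Period rate: r/m = 0.0753 / 12 = 0.006275
Total periods: m*t = 12 * 3 = 36
Growth factor: (1 + 0.006275)^36 = 1.252566
FV = $46,550.00 * 1.252566 = $58,306.94

$58,306.94


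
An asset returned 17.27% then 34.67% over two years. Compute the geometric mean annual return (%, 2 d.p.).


Formula: Geometric mean = ((1+r1)*(1+r2))^(1/2) - 1
Product: (1 + 0.1727) * (1 + 0.3467) = 1.1727 * 1.3467 = 1.579275
Square root: 1.579275^0.5 = 1.256692
Geometric mean = 1.256692 - 1 = 0.256692
As percentage: 25.67%

25.67%


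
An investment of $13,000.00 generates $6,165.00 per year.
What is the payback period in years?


Formula: Payback = investment / annual cash flow
Substituting: Payback = $13,000.00 / $6,165.00
Payback = 2.1087 years

2.1087 years


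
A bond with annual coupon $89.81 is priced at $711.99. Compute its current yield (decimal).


Formula: Current yield = annual coupon / price
Substituting: CY = $89.81 / $711.99
CY = 0.126139

0.126139


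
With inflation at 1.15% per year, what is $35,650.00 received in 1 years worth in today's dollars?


Formula: Real value = nominal / (1 + inflation)^years
Price level: (1 + 0.0115)^1 = 1.0115
Real value = $35,650.00 / 1.0115 = $35,244.69

$35,244.69


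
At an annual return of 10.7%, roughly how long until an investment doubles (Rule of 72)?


Formula: Years ≈ 72 / r
Substituting: Years ≈ 72 / 10.7
Years ≈ 6.7

6.7 years


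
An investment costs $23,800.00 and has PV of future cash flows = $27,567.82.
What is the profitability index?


Formula: PI = PV(cash flows) / initial investment
Substituting: PI = $27,567.82 / $23,800.00
PI = 1.1583

1.1583


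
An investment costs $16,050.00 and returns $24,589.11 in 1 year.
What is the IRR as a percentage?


Formula: IRR = C1/C0 - 1
Substituting: IRR = $24,589.11 / $16,050.00 - 1
Ratio: 1.532032 - 1 = 0.532032
IRR = 53.2032%

53.2032%


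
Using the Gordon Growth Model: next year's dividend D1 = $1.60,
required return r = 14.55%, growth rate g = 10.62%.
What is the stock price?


Formula: P = D1 / (r - g)
Spread: r - g = 0.1455 - 0.1062 = 0.0393
Substituting: P = $1.60 / 0.0393
P = $40.71

$40.71


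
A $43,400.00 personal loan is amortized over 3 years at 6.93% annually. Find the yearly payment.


Formula: PMT = PV * r / (1 - (1+r)^(-n))
Denominator: 1 - (1 + 0.0693)^(-3) = 0.182098
Numerator: $43,400.00 * 0.0693 = 3007.62
PMT = 3007.62 / 0.182098 = $16,516.50

$16,516.50


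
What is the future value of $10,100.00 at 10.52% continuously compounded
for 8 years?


Formula: FV = P * e^(r*t)
Exponent: r*t = 0.1052 * 8 = 0.8416
e^(0.8416) = 2.320076
FV = $10,100.00 * 2.320076 = $23,432.77

$23,432.77


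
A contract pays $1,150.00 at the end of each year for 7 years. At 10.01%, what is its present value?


Formula: PV = PMT * (1 - (1+r)^(-n)) / r
Discount factor: (1 + 0.1001)^(-7) = 0.512832
Bracket: 1 - 0.512832 = 0.487168
PV = $1,150.00 * 0.487168 / 0.1001 = $5,596.84

$5,596.84


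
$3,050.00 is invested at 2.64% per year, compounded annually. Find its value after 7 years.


Formula: FV = P * (1 + r)^n
Substituting: FV = $3,050.00 * (1 + 0.0264)^7
Growth factor: (1.0264)^7 = 1.200097
FV = $3,050.00 * 1.200097 = $3,660.30

$3,660.30


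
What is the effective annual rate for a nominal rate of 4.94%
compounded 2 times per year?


Formula: EAR = (1 + r/m)^m - 1
Period rate: r/m = 0.0494 / 2 = 0.0247
Compounding: (1 + 0.0247)^2 = 1.05001
EAR = 1.05001 - 1 = 0.05001

0.05001


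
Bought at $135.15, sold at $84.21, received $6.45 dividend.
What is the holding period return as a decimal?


Formula: HPR = (P1 - P0 + D) / P0
Gain: $84.21 - $135.15 + $6.45 = -$44.49
HPR = -$44.49 / $135.15 = -0.3292

-0.3292


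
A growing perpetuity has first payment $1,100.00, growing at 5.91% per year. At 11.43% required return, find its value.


Formula: PV = C / (r - g)
Spread: r - g = 0.1143 - 0.0591 = 0.0552
Substituting: PV = $1,100.00 / 0.0552
PV = $19,927.54

$19,927.54


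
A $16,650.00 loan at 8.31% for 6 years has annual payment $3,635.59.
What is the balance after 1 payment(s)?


Formula: Balance = PV*(1+r)^k - PMT*((1+r)^k - 1)/r
Growth: (1 + 0.0831)^1 = 1.0831
Accumulated factor: ((1+r)^k - 1)/r = 1.0
Balance = $16,650.00 * 1.0831 - $3,635.59 * 1.0
Balance = $14,398.03

$14,398.03


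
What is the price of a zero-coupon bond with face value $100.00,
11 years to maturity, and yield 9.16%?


Formula: Price = FV / (1 + r)^n
Substituting: Price = $100.00 / (1 + 0.0916)^11
Discount factor: (1.0916)^11 = 2.622399
Price = $100.00 / 2.622399 = $38.13

$38.13


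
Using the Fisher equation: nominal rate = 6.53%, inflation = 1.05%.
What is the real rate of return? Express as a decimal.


Formula: (1 + r_real) = (1 + r_nom) / (1 + inflation)
Substituting: (1 + r_real) = 1.0653 / 1.0105
(1 + r_real) = 1.054231
r_real = 1.054231 - 1 = 0.054231

0.054231


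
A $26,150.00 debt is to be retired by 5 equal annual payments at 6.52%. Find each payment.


Formula: PMT = PV * r / (1 - (1+r)^(-n))
Denominator: 1 - (1 + 0.0652)^(-5) = 0.270804
Numerator: $26,150.00 * 0.0652 = 1704.98
PMT = 1704.98 / 0.270804 = $6,295.99

$6,295.99


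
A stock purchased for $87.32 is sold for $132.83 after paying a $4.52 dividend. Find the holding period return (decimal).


Formula: HPR = (P1 - P0 + D) / P0
Gain: $132.83 - $87.32 + $4.52 = $50.03
HPR = $50.03 / $87.32 = 0.573

0.573


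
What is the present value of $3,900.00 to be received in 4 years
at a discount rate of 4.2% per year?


Formula: PV = FV / (1 + r)^n
Substituting: PV = $3,900.00 / (1 + 0.042)^4
Discount factor: (1.042)^4 = 1.178883
PV = $3,900.00 / 1.178883 = $3,308.22

$3,308.22


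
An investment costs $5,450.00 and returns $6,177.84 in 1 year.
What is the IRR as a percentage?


Formula: IRR = C1/C0 - 1
Substituting: IRR = $6,177.84 / $5,450.00 - 1
Ratio: 1.133549 - 1 = 0.133549
IRR = 13.3549%

13.3549%


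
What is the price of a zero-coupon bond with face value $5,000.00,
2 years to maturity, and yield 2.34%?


Formula: Price = FV / (1 + r)^n
Substituting: Price = $5,000.00 / (1 + 0.0234)^2
Discount factor: (1.0234)^2 = 1.047348
Price = $5,000.00 / 1.047348 = $4,773.96

$4,773.96


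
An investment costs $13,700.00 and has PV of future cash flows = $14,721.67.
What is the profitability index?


Formula: PI = PV(cash flows) / initial investment
Substituting: PI = $14,721.67 / $13,700.00
PI = 1.0746

1.0746


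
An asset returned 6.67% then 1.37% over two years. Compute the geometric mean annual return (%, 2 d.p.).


Formula: Geometric mean = ((1+r1)*(1+r2))^(1/2) - 1
Product: (1 + 0.0667) * (1 + 0.0137) = 1.0667 * 1.0137 = 1.081314
Square root: 1.081314^0.5 = 1.039862
Geometric mean = 1.039862 - 1 = 0.039862
As percentage: 3.99%

3.99%


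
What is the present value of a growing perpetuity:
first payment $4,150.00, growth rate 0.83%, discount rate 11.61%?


Formula: PV = C / (r - g)
Spread: r - g = 0.1161 - 0.0083 = 0.1078
Substituting: PV = $4,150.00 / 0.1078
PV = $38,497.22

$38,497.22


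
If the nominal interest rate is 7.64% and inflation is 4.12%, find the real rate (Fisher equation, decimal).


Formula: (1 + r_real) = (1 + r_nom) / (1 + inflation)
Substituting: (1 + r_real) = 1.0764 / 1.0412
(1 + r_real) = 1.033807
r_real = 1.033807 - 1 = 0.033807

0.033807


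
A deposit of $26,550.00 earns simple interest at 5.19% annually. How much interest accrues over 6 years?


Formula: I = P * r * t
Substituting: I = $26,550.00 * 0.0519 * 6
Step: I = $26,550.00 * 0.3114
I = $8,267.67

$8,267.67


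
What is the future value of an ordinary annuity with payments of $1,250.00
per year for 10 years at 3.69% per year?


Formula: FV = PMT * ((1+r)^n - 1) / r
Growth factor: (1 + 0.0369)^10 = 1.436709
Numerator: 1.436709 - 1 = 0.436709
FV = $1,250.00 * 0.436709 / 0.0369 = $14,793.66

$14,793.66


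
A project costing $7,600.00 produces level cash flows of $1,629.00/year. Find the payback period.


Formula: Payback = investment / annual cash flow
Substituting: Payback = $7,600.00 / $1,629.00
Payback = 4.6654 years

4.6654 years


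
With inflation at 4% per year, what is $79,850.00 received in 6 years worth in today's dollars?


Formula: Real value = nominal / (1 + inflation)^years
Price level: (1 + 0.04)^6 = 1.265319
Real value = $79,850.00 / 1.265319 = $63,106.61

$63,106.61


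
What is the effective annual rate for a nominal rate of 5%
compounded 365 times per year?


Formula: EAR = (1 + r/m)^m - 1
Period rate: r/m = 0.05 / 365 = 0.000137
Compounding: (1 + 0.000137)^365 = 1.051267
EAR = 1.051267 - 1 = 0.051267

0.051267


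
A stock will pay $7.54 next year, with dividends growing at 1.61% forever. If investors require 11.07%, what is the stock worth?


Formula: P = D1 / (r - g)
Spread: r - g = 0.1107 - 0.0161 = 0.0946
Substituting: P = $7.54 / 0.0946
P = $79.70

$79.70


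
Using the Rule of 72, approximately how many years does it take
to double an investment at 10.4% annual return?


Formula: Years ≈ 72 / r
Substituting: Years ≈ 72 / 10.4
Years ≈ 6.9

6.9 years


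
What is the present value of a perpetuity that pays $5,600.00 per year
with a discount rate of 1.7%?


Formula: PV = C / r
Substituting: PV = $5,600.00 / 0.017
PV = $329,411.76

$329,411.76


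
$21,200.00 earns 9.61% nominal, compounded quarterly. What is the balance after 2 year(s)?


Formula: FV = P * (1 + r/m)^(m*t)
Period rate: r/m = 0.0961 / 4 = 0.024025
Total periods: m*t = 4 * 2 = 8
Growth factor: (1 + 0.024025)^8 = 1.209162
FV = $21,200.00 * 1.209162 = $25,634.23

$25,634.23


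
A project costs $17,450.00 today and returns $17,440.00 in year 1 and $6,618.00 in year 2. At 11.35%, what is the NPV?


Formula: NPV = C0 + C1/(1+r) + C2/(1+r)^2
Discount C1: $17,440.00 / (1 + 0.1135) = $15,662.33
Discount C2: $6,618.00 / (1 + 0.1135)^2 = $5,337.60
NPV = -$17,450.00 + $15,662.33 + $5,337.60 = $3,549.93

$3,549.93


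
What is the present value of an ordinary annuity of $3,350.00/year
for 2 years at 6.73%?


Formula: PV = PMT * (1 - (1+r)^(-n)) / r
Discount factor: (1 + 0.0673)^(-2) = 0.877863
Bracket: 1 - 0.877863 = 0.122137
PV = $3,350.00 * 0.122137 / 0.0673 = $6,079.60

$6,079.60


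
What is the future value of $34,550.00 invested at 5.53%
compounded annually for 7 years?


Formula: FV = P * (1 + r)^n
Substituting: FV = $34,550.00 * (1 + 0.0553)^7
Growth factor: (1.0553)^7 = 1.457577
FV = $34,550.00 * 1.457577 = $50,359.29

$50,359.29


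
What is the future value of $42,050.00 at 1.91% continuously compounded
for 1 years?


Formula: FV = P * e^(r*t)
Exponent: r*t = 0.0191 * 1 = 0.0191
e^(0.0191) = 1.019284
FV = $42,050.00 * 1.019284 = $42,860.87

$42,860.87


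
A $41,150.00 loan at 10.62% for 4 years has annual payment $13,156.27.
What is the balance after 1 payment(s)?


Formula: Balance = PV*(1+r)^k - PMT*((1+r)^k - 1)/r
Growth: (1 + 0.1062)^1 = 1.1062
Accumulated factor: ((1+r)^k - 1)/r = 1.0
Balance = $41,150.00 * 1.1062 - $13,156.27 * 1.0
Balance = $32,363.86

$32,363.86


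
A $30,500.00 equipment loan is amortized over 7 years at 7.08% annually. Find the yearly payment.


Formula: PMT = PV * r / (1 - (1+r)^(-n))
Denominator: 1 - (1 + 0.0708)^(-7) = 0.3805
Numerator: $30,500.00 * 0.0708 = 2159.4
PMT = 2159.4 / 0.3805 = $5,675.17

$5,675.17


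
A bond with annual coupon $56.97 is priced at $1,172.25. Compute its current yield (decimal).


Formula: Current yield = annual coupon / price
Substituting: CY = $56.97 / $1,172.25
CY = 0.048599

0.048599


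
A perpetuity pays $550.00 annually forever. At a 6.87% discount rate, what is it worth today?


Formula: PV = C / r
Substituting: PV = $550.00 / 0.0687
PV = $8,005.82

$8,005.82


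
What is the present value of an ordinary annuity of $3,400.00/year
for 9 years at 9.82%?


Formula: PV = PMT * (1 - (1+r)^(-n)) / r
Discount factor: (1 + 0.0982)^(-9) = 0.430395
Bracket: 1 - 0.430395 = 0.569605
PV = $3,400.00 * 0.569605 / 0.0982 = $19,721.56

$19,721.56


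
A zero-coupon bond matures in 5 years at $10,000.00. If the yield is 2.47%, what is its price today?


Formula: Price = FV / (1 + r)^n
Substituting: Price = $10,000.00 / (1 + 0.0247)^5
Discount factor: (1.0247)^5 = 1.129753
Price = $10,000.00 / 1.129753 = $8,851.49

$8,851.49


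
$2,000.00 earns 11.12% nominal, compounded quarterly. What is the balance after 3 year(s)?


Formula: FV = P * (1 + r/m)^(m*t)
Period rate: r/m = 0.1112 / 4 = 0.0278
Total periods: m*t = 4 * 3 = 12
Growth factor: (1 + 0.0278)^12 = 1.389643
FV = $2,000.00 * 1.389643 = $2,779.29

$2,779.29


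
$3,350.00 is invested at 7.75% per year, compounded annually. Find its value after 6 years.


Formula: FV = P * (1 + r)^n
Substituting: FV = $3,350.00 * (1 + 0.0775)^6
Growth factor: (1.0775)^6 = 1.564962
FV = $3,350.00 * 1.564962 = $5,242.62

$5,242.62


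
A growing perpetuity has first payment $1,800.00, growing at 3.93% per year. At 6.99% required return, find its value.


Formula: PV = C / (r - g)
Spread: r - g = 0.0699 - 0.0393 = 0.0306
Substituting: PV = $1,800.00 / 0.0306
PV = $58,823.53

$58,823.53


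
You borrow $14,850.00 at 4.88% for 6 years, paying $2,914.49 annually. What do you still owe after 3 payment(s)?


Formula: Balance = PV*(1+r)^k - PMT*((1+r)^k - 1)/r
Growth: (1 + 0.0488)^3 = 1.153661
Accumulated factor: ((1+r)^k - 1)/r = 3.148781
Balance = $14,850.00 * 1.153661 - $2,914.49 * 3.148781
Balance = $7,954.77

$7,954.77


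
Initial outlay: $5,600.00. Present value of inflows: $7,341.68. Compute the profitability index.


Formula: PI = PV(cash flows) / initial investment
Substituting: PI = $7,341.68 / $5,600.00
PI = 1.311

1.311


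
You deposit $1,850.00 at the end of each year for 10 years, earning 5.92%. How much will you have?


Formula: FV = PMT * ((1+r)^n - 1) / r
Growth factor: (1 + 0.0592)^10 = 1.777378
Numerator: 1.777378 - 1 = 0.777378
FV = $1,850.00 * 0.777378 / 0.0592 = $24,293.05

$24,293.05


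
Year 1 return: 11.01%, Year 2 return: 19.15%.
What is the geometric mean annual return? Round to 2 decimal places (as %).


Formula: Geometric mean = ((1+r1)*(1+r2))^(1/2) - 1
Product: (1 + 0.1101) * (1 + 0.1915) = 1.1101 * 1.1915 = 1.322684
Square root: 1.322684^0.5 = 1.15008
Geometric mean = 1.15008 - 1 = 0.15008
As percentage: 15.01%

15.01%


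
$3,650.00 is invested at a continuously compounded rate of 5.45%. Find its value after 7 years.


Formula: FV = P * e^(r*t)
Exponent: r*t = 0.0545 * 7 = 0.3815
e^(0.3815) = 1.46448
FV = $3,650.00 * 1.46448 = $5,345.35

$5,345.35


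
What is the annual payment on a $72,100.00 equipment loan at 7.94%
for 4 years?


Formula: PMT = PV * r / (1 - (1+r)^(-n))
Denominator: 1 - (1 + 0.0794)^(-4) = 0.263334
Numerator: $72,100.00 * 0.0794 = 5724.74
PMT = 5724.74 / 0.263334 = $21,739.42

$21,739.42


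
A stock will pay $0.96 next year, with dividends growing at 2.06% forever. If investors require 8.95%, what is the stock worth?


Formula: P = D1 / (r - g)
Spread: r - g = 0.0895 - 0.0206 = 0.0689
Substituting: P = $0.96 / 0.0689
P = $13.93

$13.93


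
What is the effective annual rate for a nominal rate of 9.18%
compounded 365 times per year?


Formula: EAR = (1 + r/m)^m - 1
Period rate: r/m = 0.0918 / 365 = 0.000252
Compounding: (1 + 0.000252)^365 = 1.096133
EAR = 1.096133 - 1 = 0.096133

0.096133


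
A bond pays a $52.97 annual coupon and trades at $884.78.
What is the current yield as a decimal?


Formula: Current yield = annual coupon / price
Substituting: CY = $52.97 / $884.78
CY = 0.059868

0.059868


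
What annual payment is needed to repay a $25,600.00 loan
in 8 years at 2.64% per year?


Formula: PMT = PV * r / (1 - (1+r)^(-n))
Denominator: 1 - (1 + 0.0264)^(-8) = 0.188167
Numerator: $25,600.00 * 0.0264 = 675.84
PMT = 675.84 / 0.188167 = $3,591.71

$3,591.71


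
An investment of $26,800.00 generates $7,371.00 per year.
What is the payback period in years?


Formula: Payback = investment / annual cash flow
Substituting: Payback = $26,800.00 / $7,371.00
Payback = 3.6359 years

3.6359 years


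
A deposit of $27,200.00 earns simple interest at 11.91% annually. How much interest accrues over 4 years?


Formula: I = P * r * t
Substituting: I = $27,200.00 * 0.1191 * 4
Step: I = $27,200.00 * 0.4764
I = $12,958.08

$12,958.08


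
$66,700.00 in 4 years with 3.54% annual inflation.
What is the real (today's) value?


Formula: Real value = nominal / (1 + inflation)^years
Price level: (1 + 0.0354)^4 = 1.149298
Real value = $66,700.00 / 1.149298 = $58,035.43

$58,035.43


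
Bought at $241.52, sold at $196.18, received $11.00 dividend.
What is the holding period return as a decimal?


Formula: HPR = (P1 - P0 + D) / P0
Gain: $196.18 - $241.52 + $11.00 = -$34.34
HPR = -$34.34 / $241.52 = -0.1422

-0.1422


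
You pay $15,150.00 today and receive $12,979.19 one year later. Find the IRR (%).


Formula: IRR = C1/C0 - 1
Substituting: IRR = $12,979.19 / $15,150.00 - 1
Ratio: 0.856712 - 1 = -0.143288
IRR = -14.3288%

-14.3288%


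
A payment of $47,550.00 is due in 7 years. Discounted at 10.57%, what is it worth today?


Formula: PV = FV / (1 + r)^n
Substituting: PV = $47,550.00 / (1 + 0.1057)^7
Discount factor: (1.1057)^7 = 2.020511
PV = $47,550.00 / 2.020511 = $23,533.65

$23,533.65


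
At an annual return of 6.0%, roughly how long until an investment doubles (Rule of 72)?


Formula: Years ≈ 72 / r
Substituting: Years ≈ 72 / 6.0
Years ≈ 12.0

12.0 years


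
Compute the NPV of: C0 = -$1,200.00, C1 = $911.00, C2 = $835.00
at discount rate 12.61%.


Formula: NPV = C0 + C1/(1+r) + C2/(1+r)^2
Discount C1: $911.00 / (1 + 0.1261) = $808.99
Discount C2: $835.00 / (1 + 0.1261)^2 = $658.46
NPV = -$1,200.00 + $808.99 + $658.46 = $267.45

$267.45


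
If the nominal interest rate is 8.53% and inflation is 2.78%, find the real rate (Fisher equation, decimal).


Formula: (1 + r_real) = (1 + r_nom) / (1 + inflation)
Substituting: (1 + r_real) = 1.0853 / 1.0278
(1 + r_real) = 1.055945
r_real = 1.055945 - 1 = 0.055945

0.055945


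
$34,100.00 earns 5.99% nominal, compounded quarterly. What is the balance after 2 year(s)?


Formula: FV = P * (1 + r/m)^(m*t)
Period rate: r/m = 0.0599 / 4 = 0.014975
Total periods: m*t = 4 * 2 = 8
Growth factor: (1 + 0.014975)^8 = 1.126271
FV = $34,100.00 * 1.126271 = $38,405.83

$38,405.83


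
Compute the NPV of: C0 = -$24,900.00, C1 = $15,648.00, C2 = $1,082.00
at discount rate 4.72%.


Formula: NPV = C0 + C1/(1+r) + C2/(1+r)^2
Discount C1: $15,648.00 / (1 + 0.0472) = $14,942.70
Discount C2: $1,082.00 / (1 + 0.0472)^2 = $986.66
NPV = -$24,900.00 + $14,942.70 + $986.66 = -$8,970.63

-$8,970.63


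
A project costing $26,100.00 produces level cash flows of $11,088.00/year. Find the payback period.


Formula: Payback = investment / annual cash flow
Substituting: Payback = $26,100.00 / $11,088.00
Payback = 2.3539 years

2.3539 years


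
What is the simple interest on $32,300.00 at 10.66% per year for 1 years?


Formula: I = P * r * t
Substituting: I = $32,300.00 * 0.1066 * 1
Step: I = $32,300.00 * 0.1066
I = $3,443.18

$3,443.18


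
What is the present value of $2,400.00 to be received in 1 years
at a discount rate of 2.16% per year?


Formula: PV = FV / (1 + r)^n
Substituting: PV = $2,400.00 / (1 + 0.0216)^1
Discount factor: (1.0216)^1 = 1.0216
PV = $2,400.00 / 1.0216 = $2,349.26

$2,349.26


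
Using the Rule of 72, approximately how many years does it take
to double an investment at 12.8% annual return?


Formula: Years ≈ 72 / r
Substituting: Years ≈ 72 / 12.8
Years ≈ 5.6

5.6 years


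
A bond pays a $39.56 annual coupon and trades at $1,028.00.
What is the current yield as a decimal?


Formula: Current yield = annual coupon / price
Substituting: CY = $39.56 / $1,028.00
CY = 0.038482

0.038482


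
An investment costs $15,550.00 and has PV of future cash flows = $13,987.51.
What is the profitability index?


Formula: PI = PV(cash flows) / initial investment
Substituting: PI = $13,987.51 / $15,550.00
PI = 0.8995

0.8995


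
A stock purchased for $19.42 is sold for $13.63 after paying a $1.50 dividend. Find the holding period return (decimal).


Formula: HPR = (P1 - P0 + D) / P0
Gain: $13.63 - $19.42 + $1.50 = -$4.29
HPR = -$4.29 / $19.42 = -0.2209

-0.2209


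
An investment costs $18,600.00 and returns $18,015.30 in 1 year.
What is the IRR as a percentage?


Formula: IRR = C1/C0 - 1
Substituting: IRR = $18,015.30 / $18,600.00 - 1
Ratio: 0.968565 - 1 = -0.031435
IRR = -3.1435%

-3.1435%


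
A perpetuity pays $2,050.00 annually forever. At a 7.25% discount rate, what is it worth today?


Formula: PV = C / r
Substituting: PV = $2,050.00 / 0.0725
PV = $28,275.86

$28,275.86


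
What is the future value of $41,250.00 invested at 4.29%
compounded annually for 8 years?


Formula: FV = P * (1 + r)^n
Substituting: FV = $41,250.00 * (1 + 0.0429)^8
Growth factor: (1.0429)^8 = 1.399398
FV = $41,250.00 * 1.399398 = $57,725.18

$57,725.18


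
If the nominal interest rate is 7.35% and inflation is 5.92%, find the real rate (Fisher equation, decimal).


Formula: (1 + r_real) = (1 + r_nom) / (1 + inflation)
Substituting: (1 + r_real) = 1.0735 / 1.0592
(1 + r_real) = 1.013501
r_real = 1.013501 - 1 = 0.013501

0.013501


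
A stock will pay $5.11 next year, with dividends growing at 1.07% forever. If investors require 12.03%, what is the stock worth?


Formula: P = D1 / (r - g)
Spread: r - g = 0.1203 - 0.0107 = 0.1096
Substituting: P = $5.11 / 0.1096
P = $46.62

$46.62


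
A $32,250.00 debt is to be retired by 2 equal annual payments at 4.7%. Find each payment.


Formula: PMT = PV * r / (1 - (1+r)^(-n))
Denominator: 1 - (1 + 0.047)^(-2) = 0.087765
Numerator: $32,250.00 * 0.047 = 1515.75
PMT = 1515.75 / 0.087765 = $17,270.51

$17,270.51


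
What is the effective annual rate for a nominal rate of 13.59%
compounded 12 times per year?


Formula: EAR = (1 + r/m)^m - 1
Period rate: r/m = 0.1359 / 12 = 0.011325
Compounding: (1 + 0.011325)^12 = 1.144693
EAR = 1.144693 - 1 = 0.144693

0.144693


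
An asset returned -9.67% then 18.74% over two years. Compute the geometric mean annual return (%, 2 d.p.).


Formula: Geometric mean = ((1+r1)*(1+r2))^(1/2) - 1
Product: (1 + -0.0967) * (1 + 0.1874) = 0.9033 * 1.1874 = 1.072578
Square root: 1.072578^0.5 = 1.035654
Geometric mean = 1.035654 - 1 = 0.035654
As percentage: 3.57%

3.57%


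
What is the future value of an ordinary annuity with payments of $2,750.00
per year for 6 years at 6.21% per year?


Formula: FV = PMT * ((1+r)^n - 1) / r
Growth factor: (1 + 0.0621)^6 = 1.435464
Numerator: 1.435464 - 1 = 0.435464
FV = $2,750.00 * 0.435464 / 0.0621 = $19,283.85

$19,283.85


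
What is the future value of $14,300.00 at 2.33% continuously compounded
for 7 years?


Formula: FV = P * e^(r*t)
Exponent: r*t = 0.0233 * 7 = 0.1631
e^(0.1631) = 1.177154
FV = $14,300.00 * 1.177154 = $16,833.31

$16,833.31


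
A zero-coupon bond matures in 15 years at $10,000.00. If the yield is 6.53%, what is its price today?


Formula: Price = FV / (1 + r)^n
Substituting: Price = $10,000.00 / (1 + 0.0653)^15
Discount factor: (1.0653)^15 = 2.582729
Price = $10,000.00 / 2.582729 = $3,871.87

$3,871.87


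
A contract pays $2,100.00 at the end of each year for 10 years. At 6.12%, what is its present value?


Formula: PV = PMT * (1 - (1+r)^(-n)) / r
Discount factor: (1 + 0.0612)^(-10) = 0.552113
Bracket: 1 - 0.552113 = 0.447887
PV = $2,100.00 * 0.447887 / 0.0612 = $15,368.69

$15,368.69


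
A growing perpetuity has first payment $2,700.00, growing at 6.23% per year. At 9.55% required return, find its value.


Formula: PV = C / (r - g)
Spread: r - g = 0.0955 - 0.0623 = 0.0332
Substituting: PV = $2,700.00 / 0.0332
PV = $81,325.30

$81,325.30


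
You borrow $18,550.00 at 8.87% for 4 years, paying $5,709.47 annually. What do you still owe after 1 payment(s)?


Formula: Balance = PV*(1+r)^k - PMT*((1+r)^k - 1)/r
Growth: (1 + 0.0887)^1 = 1.0887
Accumulated factor: ((1+r)^k - 1)/r = 1.0
Balance = $18,550.00 * 1.0887 - $5,709.47 * 1.0
Balance = $14,485.92

$14,485.92


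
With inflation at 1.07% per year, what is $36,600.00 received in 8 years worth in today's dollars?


Formula: Real value = nominal / (1 + inflation)^years
Price level: (1 + 0.0107)^8 = 1.088875
Real value = $36,600.00 / 1.088875 = $33,612.67

$33,612.67


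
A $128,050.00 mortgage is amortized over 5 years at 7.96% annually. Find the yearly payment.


Formula: PMT = PV * r / (1 - (1+r)^(-n))
Denominator: 1 - (1 + 0.0796)^(-5) = 0.318155
Numerator: $128,050.00 * 0.0796 = 10192.78
PMT = 10192.78 / 0.318155 = $32,037.15

$32,037.15


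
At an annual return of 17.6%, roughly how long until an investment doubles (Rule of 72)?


Formula: Years ≈ 72 / r
Substituting: Years ≈ 72 / 17.6
Years ≈ 4.1

4.1 years


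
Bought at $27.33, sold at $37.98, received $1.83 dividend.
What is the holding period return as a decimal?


Formula: HPR = (P1 - P0 + D) / P0
Gain: $37.98 - $27.33 + $1.83 = $12.48
HPR = $12.48 / $27.33 = 0.4566

0.4566


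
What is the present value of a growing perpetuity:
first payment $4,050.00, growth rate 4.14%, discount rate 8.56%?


Formula: PV = C / (r - g)
Spread: r - g = 0.0856 - 0.0414 = 0.0442
Substituting: PV = $4,050.00 / 0.0442
PV = $91,628.96

$91,628.96


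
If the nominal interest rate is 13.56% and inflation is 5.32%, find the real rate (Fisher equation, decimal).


Formula: (1 + r_real) = (1 + r_nom) / (1 + inflation)
Substituting: (1 + r_real) = 1.1356 / 1.0532
(1 + r_real) = 1.078238
r_real = 1.078238 - 1 = 0.078238

0.078238


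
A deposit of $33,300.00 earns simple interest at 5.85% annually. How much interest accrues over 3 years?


Formula: I = P * r * t
Substituting: I = $33,300.00 * 0.0585 * 3
Step: I = $33,300.00 * 0.1755
I = $5,844.15

$5,844.15


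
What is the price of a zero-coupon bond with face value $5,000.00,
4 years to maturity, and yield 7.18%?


Formula: Price = FV / (1 + r)^n
Substituting: Price = $5,000.00 / (1 + 0.0718)^4
Discount factor: (1.0718)^4 = 1.319639
Price = $5,000.00 / 1.319639 = $3,788.92

$3,788.92


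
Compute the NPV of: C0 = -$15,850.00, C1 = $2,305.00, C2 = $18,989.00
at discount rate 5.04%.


Formula: NPV = C0 + C1/(1+r) + C2/(1+r)^2
Discount C1: $2,305.00 / (1 + 0.0504) = $2,194.40
Discount C2: $18,989.00 / (1 + 0.0504)^2 = $17,210.47
NPV = -$15,850.00 + $2,194.40 + $17,210.47 = $3,554.87

$3,554.87


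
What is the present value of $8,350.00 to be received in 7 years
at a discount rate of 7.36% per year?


Formula: PV = FV / (1 + r)^n
Substituting: PV = $8,350.00 / (1 + 0.0736)^7
Discount factor: (1.0736)^7 = 1.643984
PV = $8,350.00 / 1.643984 = $5,079.13

$5,079.13


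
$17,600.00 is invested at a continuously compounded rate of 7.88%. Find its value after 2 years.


Formula: FV = P * e^(r*t)
Exponent: r*t = 0.0788 * 2 = 0.1576
e^(0.1576) = 1.170698
FV = $17,600.00 * 1.170698 = $20,604.28

$20,604.28


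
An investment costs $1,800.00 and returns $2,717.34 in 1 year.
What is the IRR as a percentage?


Formula: IRR = C1/C0 - 1
Substituting: IRR = $2,717.34 / $1,800.00 - 1
Ratio: 1.509633 - 1 = 0.509633
IRR = 50.9633%

50.9633%


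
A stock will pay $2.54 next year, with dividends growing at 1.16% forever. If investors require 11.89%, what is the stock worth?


Formula: P = D1 / (r - g)
Spread: r - g = 0.1189 - 0.0116 = 0.1073
Substituting: P = $2.54 / 0.1073
P = $23.67

$23.67
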